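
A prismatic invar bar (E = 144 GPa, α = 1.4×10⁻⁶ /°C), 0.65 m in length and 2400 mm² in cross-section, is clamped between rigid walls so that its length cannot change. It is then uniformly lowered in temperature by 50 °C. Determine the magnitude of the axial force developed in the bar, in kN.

P ≈ 24.2 kN (tensile)

Full restraint means ε = 0, so the stress is σ = EαΔT = 144×10³ × 1.4×10⁻⁶ × 50 = 10.08 MPa.
P = AEαΔT = 2400 × 144×10³ × 1.4×10⁻⁶ × 50 = 24.19 kN (tensile).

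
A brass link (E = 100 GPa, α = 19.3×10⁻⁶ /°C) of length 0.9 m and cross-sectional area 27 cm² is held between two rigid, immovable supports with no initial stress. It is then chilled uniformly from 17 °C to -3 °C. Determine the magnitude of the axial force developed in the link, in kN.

P ≈ 104 kN (tensile)

With zero net strain, σ = E·αΔT = 100 GPa × 19.3×10⁻⁶ × 20 = 38.6 MPa.
Axial force P = σA = 38.6 × 2700 = 104200 N = 104.2 kN, tensile.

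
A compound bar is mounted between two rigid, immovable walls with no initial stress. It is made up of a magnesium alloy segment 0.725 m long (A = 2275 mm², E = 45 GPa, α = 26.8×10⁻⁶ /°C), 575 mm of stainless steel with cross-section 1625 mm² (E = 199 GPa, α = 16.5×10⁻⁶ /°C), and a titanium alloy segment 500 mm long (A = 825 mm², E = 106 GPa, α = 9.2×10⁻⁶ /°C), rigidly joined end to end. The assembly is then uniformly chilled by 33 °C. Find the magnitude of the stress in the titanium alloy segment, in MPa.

With the walls removed the bar would change length by δ_free = Σ αᵢΔT Lᵢ = 26.8×10⁻⁶×33×725 + 16.5×10⁻⁶×33×575 + 9.2×10⁻⁶×33×500 = 1.106 mm.
Since the ends are fixed, an axial force P builds up, equal in every segment, with P · Σ Lᵢ/(AᵢEᵢ) = δ_free.
Σ Lᵢ/(AᵢEᵢ) = 725/(2275×45×10³) + 575/(1625×199×10³) + 500/(825×106×10³) = 1.458×10⁻⁵ mm/N.
P = 1.106 / 1.458×10⁻⁵ = 75880 N = 75.88 kN, tensile.
σ_{titanium alloy} = P / A = 75880 / 825 = 91.97 MPa.

σ ≈ 92 MPa (tensile)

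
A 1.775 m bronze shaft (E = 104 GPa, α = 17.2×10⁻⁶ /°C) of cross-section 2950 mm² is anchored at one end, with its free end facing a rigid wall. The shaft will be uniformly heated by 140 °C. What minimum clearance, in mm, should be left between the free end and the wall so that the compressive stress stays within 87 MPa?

Free expansion if unrestrained: δ_free = αΔT L = 17.2×10⁻⁶ × 140 × 1775 = 4.274 mm.
A stress of 87 MPa corresponds to the wall pushing the shaft back by σL/E = 87×1775/(104×10³) = 1.485 mm.
The gap must absorb the remainder: g_min = 4.274 − 1.485 = 2.789 mm.

g ≈ 2.79 mm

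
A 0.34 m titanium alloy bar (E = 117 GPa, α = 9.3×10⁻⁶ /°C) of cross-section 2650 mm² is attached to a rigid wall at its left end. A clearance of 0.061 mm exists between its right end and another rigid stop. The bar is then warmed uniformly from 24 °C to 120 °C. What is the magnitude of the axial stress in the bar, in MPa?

σ ≈ 83.5 MPa (compressive)

Free thermal elongation = αΔT L = 9.3×10⁻⁶ × 96 × 340 = 0.3036 mm.
After closing the 0.061 mm clearance, 0.3036 − 0.061 = 0.2426 mm of expansion remains to be suppressed by the wall.
Compatibility: PL/(AE) = 0.2426 mm, so σ = P/A = E × (0.2426/340) = 83.47 MPa.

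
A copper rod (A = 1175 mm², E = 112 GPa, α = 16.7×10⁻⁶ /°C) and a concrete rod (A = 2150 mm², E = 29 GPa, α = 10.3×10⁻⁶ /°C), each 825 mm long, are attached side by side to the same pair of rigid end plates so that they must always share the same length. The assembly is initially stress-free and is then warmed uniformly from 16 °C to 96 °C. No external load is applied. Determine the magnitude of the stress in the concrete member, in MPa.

Equilibrium of a rigid end plate with no external load gives equal and opposite internal forces ±P in the two members. Since α_{copper} > α_{concrete}, heating drives the copper into compression and the concrete into tension.
Equating the net (thermal + elastic) strains gives |α₁ − α₂|·ΔT = P·[1/(A₁E₁) + 1/(A₂E₂)].
|α₁ − α₂|·ΔT = 6.4×10⁻⁶ × 80 = 0.000512.
1/(A₁E₁) + 1/(A₂E₂) = 1/(1175×112×10³) + 1/(2150×29×10³) = 2.364×10⁻⁸ N⁻¹.
So P = 0.000512 / 2.364×10⁻⁸ = 21.66 kN.
σ_{concrete} = P/A₂ = 21660/2150 = 10.07 MPa, tensile.

σ ≈ 10.1 MPa (tensile)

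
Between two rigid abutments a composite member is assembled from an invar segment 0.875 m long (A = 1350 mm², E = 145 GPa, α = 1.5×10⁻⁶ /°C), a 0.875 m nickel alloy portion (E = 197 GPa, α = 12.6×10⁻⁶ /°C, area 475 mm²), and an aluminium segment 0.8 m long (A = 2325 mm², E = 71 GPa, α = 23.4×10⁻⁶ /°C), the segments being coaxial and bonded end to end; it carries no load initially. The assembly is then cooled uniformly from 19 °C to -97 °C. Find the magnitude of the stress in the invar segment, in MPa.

If the supports were absent, the total length change would be Σ αᵢΔT Lᵢ = 1.5×10⁻⁶×116×875 + 12.6×10⁻⁶×116×875 + 23.4×10⁻⁶×116×800 = 3.603 mm.
Since the ends are fixed, an axial force P builds up, equal in every segment, with P · Σ Lᵢ/(AᵢEᵢ) = δ_free.
Σ Lᵢ/(AᵢEᵢ) = 875/(1350×145×10³) + 875/(475×197×10³) + 800/(2325×71×10³) = 1.867×10⁻⁵ mm/N.
Hence P = δ_free / Σ(L/AE) = 3.603/1.867×10⁻⁵ = 193 kN (tensile).
σ_{invar} = P / A = 193000 / 1350 = 143 MPa.

σ ≈ 143 MPa (tensile)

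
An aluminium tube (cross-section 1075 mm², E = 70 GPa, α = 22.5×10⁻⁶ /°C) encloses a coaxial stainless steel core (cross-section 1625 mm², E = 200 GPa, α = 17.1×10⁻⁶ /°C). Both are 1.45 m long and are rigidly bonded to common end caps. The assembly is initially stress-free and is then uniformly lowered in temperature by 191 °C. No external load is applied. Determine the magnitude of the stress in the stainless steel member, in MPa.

σ ≈ 38.8 MPa (compressive)

The aluminium has the larger α, so on cooling it would change length more than the stainless steel if both were free. The rigid plates force a common final length, so the aluminium is put into tension and the stainless steel into compression, with equal and opposite forces P (no external load).
Equating the net (thermal + elastic) strains gives |α₁ − α₂|·ΔT = P·[1/(A₁E₁) + 1/(A₂E₂)].
|α₁ − α₂|·ΔT = 5.4×10⁻⁶ × 191 = 0.001031.
1/(A₁E₁) + 1/(A₂E₂) = 1/(1075×70×10³) + 1/(1625×200×10³) = 1.637×10⁻⁸ N⁻¹.
So P = 0.001031 / 1.637×10⁻⁸ = 63.02 kN.
σ_{stainless steel} = P/A₂ = 63020/1625 = 38.78 MPa, compressive.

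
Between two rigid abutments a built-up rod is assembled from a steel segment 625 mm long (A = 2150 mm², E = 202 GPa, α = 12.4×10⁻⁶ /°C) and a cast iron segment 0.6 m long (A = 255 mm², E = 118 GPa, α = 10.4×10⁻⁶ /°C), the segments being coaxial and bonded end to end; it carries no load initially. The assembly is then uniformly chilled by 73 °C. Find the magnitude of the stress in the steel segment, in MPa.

σ ≈ 22.2 MPa (tensile)

With the walls removed the bar would change length by δ_free = Σ αᵢΔT Lᵢ = 12.4×10⁻⁶×73×625 + 10.4×10⁻⁶×73×600 = 1.021 mm.
Since the ends are fixed, an axial force P builds up, equal in every segment, with P · Σ Lᵢ/(AᵢEᵢ) = δ_free.
Σ Lᵢ/(AᵢEᵢ) = 625/(2150×202×10³) + 600/(255×118×10³) = 2.138×10⁻⁵ mm/N.
So P = 1.021 / 2.138×10⁻⁵ = 47.77 kN, tensile.
σ_{steel} = P / A = 47770 / 2150 = 22.22 MPa.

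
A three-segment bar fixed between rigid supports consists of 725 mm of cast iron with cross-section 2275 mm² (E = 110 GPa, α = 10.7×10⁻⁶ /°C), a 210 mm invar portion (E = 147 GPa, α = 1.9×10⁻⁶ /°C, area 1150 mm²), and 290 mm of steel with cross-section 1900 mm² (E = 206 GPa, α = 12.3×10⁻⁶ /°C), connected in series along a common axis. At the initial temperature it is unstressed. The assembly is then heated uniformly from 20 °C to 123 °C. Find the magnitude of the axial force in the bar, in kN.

With the walls removed the bar would change length by δ_free = Σ αᵢΔT Lᵢ = 10.7×10⁻⁶×103×725 + 1.9×10⁻⁶×103×210 + 12.3×10⁻⁶×103×290 = 1.208 mm.
The walls prevent any net length change, so an axial force P (same in every segment) develops. Compatibility: P · Σ Lᵢ/(AᵢEᵢ) = δ_free.
Σ Lᵢ/(AᵢEᵢ) = 725/(2275×110×10³) + 210/(1150×147×10³) + 290/(1900×206×10³) = 4.88×10⁻⁶ mm/N.
So P = 1.208 / 4.88×10⁻⁶ = 247.4 kN, compressive.

P ≈ 247 kN (compressive)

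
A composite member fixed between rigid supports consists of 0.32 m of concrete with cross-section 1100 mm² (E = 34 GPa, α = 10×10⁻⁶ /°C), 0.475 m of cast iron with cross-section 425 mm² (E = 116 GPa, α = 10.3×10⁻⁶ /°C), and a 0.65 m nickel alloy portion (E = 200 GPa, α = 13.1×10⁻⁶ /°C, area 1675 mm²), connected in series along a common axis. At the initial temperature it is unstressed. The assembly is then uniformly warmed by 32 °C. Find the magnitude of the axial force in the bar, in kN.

Free thermal expansion of the whole bar: Σ αᵢΔT Lᵢ = 10×10⁻⁶×32×320 + 10.3×10⁻⁶×32×475 + 13.1×10⁻⁶×32×650 = 0.5314 mm.
The rigid supports impose zero overall length change; the single axial force P common to all segments must satisfy P Σ Lᵢ/(AᵢEᵢ) = δ_free.
The series flexibility is Σ Lᵢ/(AᵢEᵢ) = 320/(1100×34×10³) + 475/(425×116×10³) + 650/(1675×200×10³) = 2.013×10⁻⁵ mm/N.
P = 0.5314 / 2.013×10⁻⁵ = 26400 N = 26.4 kN, compressive.

P ≈ 26.4 kN (compressive)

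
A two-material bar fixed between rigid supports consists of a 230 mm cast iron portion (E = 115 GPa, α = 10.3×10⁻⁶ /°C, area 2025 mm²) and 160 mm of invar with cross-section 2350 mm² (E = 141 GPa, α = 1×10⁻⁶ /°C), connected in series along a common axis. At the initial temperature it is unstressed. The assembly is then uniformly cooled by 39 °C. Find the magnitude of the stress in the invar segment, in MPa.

σ ≈ 28.5 MPa (tensile)

If the supports were absent, the total length change would be Σ αᵢΔT Lᵢ = 10.3×10⁻⁶×39×230 + 1×10⁻⁶×39×160 = 0.09863 mm.
The rigid supports impose zero overall length change; the single axial force P common to all segments must satisfy P Σ Lᵢ/(AᵢEᵢ) = δ_free.
The series flexibility is Σ Lᵢ/(AᵢEᵢ) = 230/(2025×115×10³) + 160/(2350×141×10³) = 1.471×10⁻⁶ mm/N.
So P = 0.09863 / 1.471×10⁻⁶ = 67.07 kN, tensile.
σ_{invar} = P / A = 67070 / 2350 = 28.54 MPa.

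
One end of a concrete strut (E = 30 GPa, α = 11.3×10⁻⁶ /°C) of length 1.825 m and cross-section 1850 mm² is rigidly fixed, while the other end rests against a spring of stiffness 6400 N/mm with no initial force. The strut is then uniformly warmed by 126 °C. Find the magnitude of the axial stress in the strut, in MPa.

If the spring were absent the strut would lengthen by αΔT L = 11.3×10⁻⁶ × 126 × 1825 = 2.598 mm.
With a force P in the spring, the elastic change of the strut is PL/(AE) and that of the spring is P/k; compatibility requires their sum to equal δ_free.
So P = δ_free / [L/(AE) + 1/k] = 2.598 / [ 1825/(1850×30×10³) + 1/(6400) ].
P = 2.598 / 0.0001891 = 13740 N.
σ = P/A = 13740/1850 = 7.426 MPa.

σ ≈ 7.43 MPa (compressive)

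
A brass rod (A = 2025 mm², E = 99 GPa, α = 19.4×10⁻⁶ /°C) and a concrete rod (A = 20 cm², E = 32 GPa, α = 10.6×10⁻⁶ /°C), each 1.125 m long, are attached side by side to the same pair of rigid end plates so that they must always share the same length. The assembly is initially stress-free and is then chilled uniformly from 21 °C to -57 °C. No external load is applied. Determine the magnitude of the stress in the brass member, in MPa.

σ ≈ 16.4 MPa (tensile)

Equilibrium of a rigid end plate with no external load gives equal and opposite internal forces ±P in the two members. Since α_{brass} > α_{concrete}, cooling drives the brass into tension and the concrete into compression.
Equating the net (thermal + elastic) strains gives |α₁ − α₂|·ΔT = P·[1/(A₁E₁) + 1/(A₂E₂)].
|α₁ − α₂|·ΔT = 8.8×10⁻⁶ × 78 = 0.0006864.
1/(A₁E₁) + 1/(A₂E₂) = 1/(2025×99×10³) + 1/(2000×32×10³) = 2.061×10⁻⁸ N⁻¹.
P = 0.0006864 / 2.061×10⁻⁸ = 33300 N = 33.3 kN.
σ_{brass} = P/A₁ = 33300/2025 = 16.44 MPa, tensile.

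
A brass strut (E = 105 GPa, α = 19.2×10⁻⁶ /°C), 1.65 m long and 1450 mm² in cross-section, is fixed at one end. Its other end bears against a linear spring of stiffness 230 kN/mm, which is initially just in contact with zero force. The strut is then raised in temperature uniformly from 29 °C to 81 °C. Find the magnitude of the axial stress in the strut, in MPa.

If the spring were absent the strut would lengthen by αΔT L = 19.2×10⁻⁶ × 52 × 1650 = 1.647 mm.
Let P be the compressive force at the spring. The strut shortens elastically by PL/(AE) and the spring compresses by P/k; together these equal δ_free.
So P = δ_free / [L/(AE) + 1/k] = 1.647 / [ 1650/(1450×105×10³) + 1/(230×10³) ].
P = 1.647 / 1.519×10⁻⁵ = 108500 N.
σ = P/A = 108500/1450 = 74.82 MPa.

σ ≈ 74.8 MPa (compressive)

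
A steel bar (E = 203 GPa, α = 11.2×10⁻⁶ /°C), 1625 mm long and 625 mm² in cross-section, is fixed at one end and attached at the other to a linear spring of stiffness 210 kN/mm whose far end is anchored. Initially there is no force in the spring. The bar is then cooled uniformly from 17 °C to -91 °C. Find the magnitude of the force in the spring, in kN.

The unrestrained thermal change is αΔT L = 11.2×10⁻⁶ × 108 × 1625 = 1.966 mm.
With a force P in the spring, the elastic change of the bar is PL/(AE) and that of the spring is P/k; compatibility requires their sum to equal δ_free.
P [ L/(AE) + 1/k ] = δ_free → P [ 1625/(625×203×10³) + 1/(210×10³) ] = 1.966.
P = 1.966 / 1.757×10⁻⁵ = 111900 N.

P ≈ 112 kN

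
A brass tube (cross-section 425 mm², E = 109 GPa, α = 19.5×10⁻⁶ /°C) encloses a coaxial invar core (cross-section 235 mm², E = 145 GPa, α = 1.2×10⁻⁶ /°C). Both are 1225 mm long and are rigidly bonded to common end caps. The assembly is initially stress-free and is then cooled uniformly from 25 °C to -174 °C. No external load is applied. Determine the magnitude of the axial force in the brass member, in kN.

P ≈ 71.5 kN (tensile in the brass)

Both members must finish at the same length. With the larger α, the brass tends to over-contract; the plates restrain it, putting the brass in tension and the invar in compression. With no external load the two internal forces are equal and opposite, magnitude P.
Compatibility of the two members (thermal + elastic change equal): (α₁ − α₂)ΔT = P·[1/(A₁E₁) + 1/(A₂E₂)].
|α₁ − α₂|·ΔT = 18.3×10⁻⁶ × 199 = 0.003642.
1/(A₁E₁) + 1/(A₂E₂) = 1/(425×109×10³) + 1/(235×145×10³) = 5.093×10⁻⁸ N⁻¹.
So P = 0.003642 / 5.093×10⁻⁸ = 71.5 kN.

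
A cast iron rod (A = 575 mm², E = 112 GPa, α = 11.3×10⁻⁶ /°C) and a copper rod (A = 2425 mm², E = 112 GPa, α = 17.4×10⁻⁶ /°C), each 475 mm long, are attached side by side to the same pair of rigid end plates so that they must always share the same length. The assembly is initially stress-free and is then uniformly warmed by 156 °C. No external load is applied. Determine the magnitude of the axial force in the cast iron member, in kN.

P ≈ 49.5 kN (tensile in the cast iron)

Both members must finish at the same length. With the larger α, the copper tends to over-expand; the plates restrain it, putting the copper in compression and the cast iron in tension. With no external load the two internal forces are equal and opposite, magnitude P.
Compatibility of the two members (thermal + elastic change equal): (α₁ − α₂)ΔT = P·[1/(A₁E₁) + 1/(A₂E₂)].
|α₁ − α₂|·ΔT = 6.1×10⁻⁶ × 156 = 0.0009516.
1/(A₁E₁) + 1/(A₂E₂) = 1/(575×112×10³) + 1/(2425×112×10³) = 1.921×10⁻⁸ N⁻¹.
So P = 0.0009516 / 1.921×10⁻⁸ = 49.54 kN.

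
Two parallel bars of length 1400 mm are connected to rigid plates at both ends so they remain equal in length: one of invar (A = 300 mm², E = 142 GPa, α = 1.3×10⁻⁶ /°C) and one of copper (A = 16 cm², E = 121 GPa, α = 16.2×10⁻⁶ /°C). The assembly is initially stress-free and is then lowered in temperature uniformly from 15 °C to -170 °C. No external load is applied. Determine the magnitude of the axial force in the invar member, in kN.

P ≈ 96.2 kN (compressive in the invar)

Both members must finish at the same length. With the larger α, the copper tends to over-contract; the plates restrain it, putting the copper in tension and the invar in compression. With no external load the two internal forces are equal and opposite, magnitude P.
Setting the final lengths equal and cancelling L: (α₁ − α₂)ΔT = P/(A₁E₁) + P/(A₂E₂).
|α₁ − α₂|·ΔT = 14.9×10⁻⁶ × 185 = 0.002756.
1/(A₁E₁) + 1/(A₂E₂) = 1/(300×142×10³) + 1/(1600×121×10³) = 2.864×10⁻⁸ N⁻¹.
P = 0.002756 / 2.864×10⁻⁸ = 96250 N = 96.25 kN.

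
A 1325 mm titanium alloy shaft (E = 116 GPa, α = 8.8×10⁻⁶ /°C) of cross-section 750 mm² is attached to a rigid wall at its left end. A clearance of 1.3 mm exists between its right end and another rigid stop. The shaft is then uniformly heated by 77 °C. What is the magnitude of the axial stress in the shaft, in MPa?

σ ≈ 0 MPa

If the wall were absent the shaft would grow by αΔT L = 8.8×10⁻⁶ × 77 × 1325 = 0.8978 mm.
This is smaller than the 1.3 mm clearance, so the shaft expands freely without reaching the stop — the stress is zero.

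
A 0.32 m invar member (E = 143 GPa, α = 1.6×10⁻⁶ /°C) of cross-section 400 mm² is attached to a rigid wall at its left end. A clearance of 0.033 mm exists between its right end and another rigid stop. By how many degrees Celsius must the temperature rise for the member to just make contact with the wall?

ΔT ≈ 64.5 °C

Contact occurs when the free expansion equals the gap: αΔT L = 0.033 mm.
ΔT = 0.033 / (1.6×10⁻⁶ × 320) = 64.45 °C.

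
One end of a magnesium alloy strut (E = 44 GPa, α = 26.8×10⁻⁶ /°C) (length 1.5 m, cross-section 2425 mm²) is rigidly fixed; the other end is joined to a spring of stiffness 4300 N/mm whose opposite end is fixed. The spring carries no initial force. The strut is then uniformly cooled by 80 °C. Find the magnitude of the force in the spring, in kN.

P ≈ 13 kN

Free thermal contraction: δ_free = αΔT L = 26.8×10⁻⁶ × 80 × 1500 = 3.216 mm.
Let P be the tensile force in the spring. The strut extends elastically by PL/(AE) and the spring stretches by P/k; together these equal δ_free.
So P = δ_free / [L/(AE) + 1/k] = 3.216 / [ 1500/(2425×44×10³) + 1/(4300) ].
P = 3.216 / 0.0002466 = 13040 N.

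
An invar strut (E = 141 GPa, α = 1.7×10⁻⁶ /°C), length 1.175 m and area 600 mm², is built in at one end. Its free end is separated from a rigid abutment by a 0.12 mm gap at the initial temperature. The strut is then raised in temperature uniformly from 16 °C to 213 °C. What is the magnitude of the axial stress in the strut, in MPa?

σ ≈ 32.8 MPa (compressive)

Unrestrained expansion: δ_free = αΔT L = 1.7×10⁻⁶ × 197 × 1175 = 0.3935 mm.
After closing the 0.12 mm clearance, 0.3935 − 0.12 = 0.2735 mm of expansion remains to be suppressed by the wall.
So σ = E(δ_free − g)/L = 141×10³ × 0.2735/1175 = 32.82 MPa.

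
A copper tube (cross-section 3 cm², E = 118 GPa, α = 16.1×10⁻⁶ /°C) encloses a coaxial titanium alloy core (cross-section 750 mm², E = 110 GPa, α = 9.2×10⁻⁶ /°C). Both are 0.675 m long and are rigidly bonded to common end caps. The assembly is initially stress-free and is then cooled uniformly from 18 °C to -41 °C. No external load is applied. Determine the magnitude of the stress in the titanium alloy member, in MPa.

σ ≈ 13.4 MPa (compressive)

The copper has the larger α, so on cooling it would change length more than the titanium alloy if both were free. The rigid plates force a common final length, so the copper is put into tension and the titanium alloy into compression, with equal and opposite forces P (no external load).
Compatibility of the two members (thermal + elastic change equal): (α₁ − α₂)ΔT = P·[1/(A₁E₁) + 1/(A₂E₂)].
|α₁ − α₂|·ΔT = 6.9×10⁻⁶ × 59 = 0.0004071.
1/(A₁E₁) + 1/(A₂E₂) = 1/(300×118×10³) + 1/(750×110×10³) = 4.037×10⁻⁸ N⁻¹.
P = 0.0004071 / 4.037×10⁻⁸ = 10080 N = 10.08 kN.
σ_{titanium alloy} = P/A₂ = 10080/750 = 13.45 MPa, compressive.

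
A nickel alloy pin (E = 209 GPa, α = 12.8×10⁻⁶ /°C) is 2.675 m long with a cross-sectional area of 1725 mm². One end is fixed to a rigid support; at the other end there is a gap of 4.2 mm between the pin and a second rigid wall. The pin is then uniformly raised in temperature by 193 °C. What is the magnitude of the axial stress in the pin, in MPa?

Unrestrained expansion: δ_free = αΔT L = 12.8×10⁻⁶ × 193 × 2675 = 6.608 mm.
After closing the 4.2 mm clearance, 6.608 − 4.2 = 2.408 mm of expansion remains to be suppressed by the wall.
Compatibility: PL/(AE) = 2.408 mm, so σ = P/A = E × (2.408/2675) = 188.2 MPa.

σ ≈ 188 MPa (compressive)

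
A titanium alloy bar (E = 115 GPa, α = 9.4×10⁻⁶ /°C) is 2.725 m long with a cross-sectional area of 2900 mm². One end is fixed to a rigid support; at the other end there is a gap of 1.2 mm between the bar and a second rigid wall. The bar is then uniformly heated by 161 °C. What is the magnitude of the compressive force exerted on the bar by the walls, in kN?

P ≈ 358 kN

If the wall were absent the bar would grow by αΔT L = 9.4×10⁻⁶ × 161 × 2725 = 4.124 mm.
After closing the 1.2 mm clearance, 4.124 − 1.2 = 2.924 mm of expansion remains to be suppressed by the wall.
Compatibility: PL/(AE) = 2.924 mm, so σ = P/A = E × (2.924/2725) = 123.4 MPa.
Force on the wall = σA = 123.4 × 2900 mm² = 357.9 kN.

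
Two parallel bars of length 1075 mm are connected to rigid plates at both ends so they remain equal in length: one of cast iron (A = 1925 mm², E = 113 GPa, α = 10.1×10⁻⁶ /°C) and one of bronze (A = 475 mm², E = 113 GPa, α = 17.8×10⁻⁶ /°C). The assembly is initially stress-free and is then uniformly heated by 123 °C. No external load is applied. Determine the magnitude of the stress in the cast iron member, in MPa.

σ ≈ 21.2 MPa (tensile)

Both members must finish at the same length. With the larger α, the bronze tends to over-expand; the plates restrain it, putting the bronze in compression and the cast iron in tension. With no external load the two internal forces are equal and opposite, magnitude P.
Compatibility of the two members (thermal + elastic change equal): (α₁ − α₂)ΔT = P·[1/(A₁E₁) + 1/(A₂E₂)].
|α₁ − α₂|·ΔT = 7.7×10⁻⁶ × 123 = 0.0009471.
1/(A₁E₁) + 1/(A₂E₂) = 1/(1925×113×10³) + 1/(475×113×10³) = 2.323×10⁻⁸ N⁻¹.
So P = 0.0009471 / 2.323×10⁻⁸ = 40.77 kN.
σ_{cast iron} = P/A₁ = 40770/1925 = 21.18 MPa, tensile.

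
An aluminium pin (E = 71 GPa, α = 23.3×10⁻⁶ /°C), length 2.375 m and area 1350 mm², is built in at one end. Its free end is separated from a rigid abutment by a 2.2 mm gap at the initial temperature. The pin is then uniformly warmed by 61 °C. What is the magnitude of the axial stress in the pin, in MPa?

Free thermal elongation = αΔT L = 23.3×10⁻⁶ × 61 × 2375 = 3.376 mm.
After closing the 2.2 mm clearance, 3.376 − 2.2 = 1.176 mm of expansion remains to be suppressed by the wall.
Compatibility: PL/(AE) = 1.176 mm, so σ = P/A = E × (1.176/2375) = 35.14 MPa.

σ ≈ 35.1 MPa (compressive)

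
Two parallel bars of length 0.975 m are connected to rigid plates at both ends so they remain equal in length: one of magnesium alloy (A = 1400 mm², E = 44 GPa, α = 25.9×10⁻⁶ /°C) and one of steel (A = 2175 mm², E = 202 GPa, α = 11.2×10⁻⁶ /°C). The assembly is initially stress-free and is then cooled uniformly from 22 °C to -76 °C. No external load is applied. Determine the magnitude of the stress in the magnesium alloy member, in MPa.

Equilibrium of a rigid end plate with no external load gives equal and opposite internal forces ±P in the two members. Since α_{magnesium alloy} > α_{steel}, cooling drives the magnesium alloy into tension and the steel into compression.
Equating the net (thermal + elastic) strains gives |α₁ − α₂|·ΔT = P·[1/(A₁E₁) + 1/(A₂E₂)].
|α₁ − α₂|·ΔT = 14.7×10⁻⁶ × 98 = 0.001441.
1/(A₁E₁) + 1/(A₂E₂) = 1/(1400×44×10³) + 1/(2175×202×10³) = 1.851×10⁻⁸ N⁻¹.
So P = 0.001441 / 1.851×10⁻⁸ = 77.83 kN.
σ_{magnesium alloy} = P/A₁ = 77830/1400 = 55.59 MPa, tensile.

σ ≈ 55.6 MPa (tensile)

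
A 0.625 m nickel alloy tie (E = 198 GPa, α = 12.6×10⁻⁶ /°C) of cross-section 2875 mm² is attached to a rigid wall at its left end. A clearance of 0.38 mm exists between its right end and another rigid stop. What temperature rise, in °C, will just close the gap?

ΔT ≈ 48.3 °C

The gap closes when αΔT L = 0.38 mm, since the tie is still unstressed at that instant.
So ΔT = g/(αL) = 0.38/(12.6×10⁻⁶ × 625) = 48.25 °C.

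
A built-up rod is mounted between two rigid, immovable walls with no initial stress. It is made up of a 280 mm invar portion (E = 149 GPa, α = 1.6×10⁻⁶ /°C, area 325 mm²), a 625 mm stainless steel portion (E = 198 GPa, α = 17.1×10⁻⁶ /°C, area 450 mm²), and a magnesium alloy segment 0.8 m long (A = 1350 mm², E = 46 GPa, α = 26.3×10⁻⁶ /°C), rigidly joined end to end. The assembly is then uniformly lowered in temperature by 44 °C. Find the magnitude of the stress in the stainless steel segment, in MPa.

If the supports were absent, the total length change would be Σ αᵢΔT Lᵢ = 1.6×10⁻⁶×44×280 + 17.1×10⁻⁶×44×625 + 26.3×10⁻⁶×44×800 = 1.416 mm.
The walls prevent any net length change, so an axial force P (same in every segment) develops. Compatibility: P · Σ Lᵢ/(AᵢEᵢ) = δ_free.
Σ Lᵢ/(AᵢEᵢ) = 280/(325×149×10³) + 625/(450×198×10³) + 800/(1350×46×10³) = 2.568×10⁻⁵ mm/N.
So P = 1.416 / 2.568×10⁻⁵ = 55.13 kN, tensile.
σ_{stainless steel} = P / A = 55130 / 450 = 122.5 MPa.

σ ≈ 123 MPa (tensile)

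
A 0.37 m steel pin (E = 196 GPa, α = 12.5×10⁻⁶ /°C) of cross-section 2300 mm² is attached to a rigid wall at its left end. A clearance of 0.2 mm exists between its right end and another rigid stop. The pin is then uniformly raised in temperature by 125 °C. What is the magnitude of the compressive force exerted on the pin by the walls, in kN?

Unrestrained expansion: δ_free = αΔT L = 12.5×10⁻⁶ × 125 × 370 = 0.5781 mm.
This exceeds the 0.2 mm gap, so the wall pushes back. The portion of expansion that must be recovered elastically is δ_free − gap = 0.5781 − 0.2 = 0.3781 mm.
Compatibility: PL/(AE) = 0.3781 mm, so σ = P/A = E × (0.3781/370) = 200.3 MPa.
Force on the wall = σA = 200.3 × 2300 mm² = 460.7 kN.

P ≈ 461 kN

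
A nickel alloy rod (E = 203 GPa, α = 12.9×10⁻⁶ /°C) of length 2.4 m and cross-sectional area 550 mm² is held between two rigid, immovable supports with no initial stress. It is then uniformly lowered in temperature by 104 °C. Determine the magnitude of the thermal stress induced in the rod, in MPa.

Because both ends are immovable the net strain is zero, and the suppressed thermal strain is αΔT = 12.9×10⁻⁶ × 104 = 1341.6×10⁻⁶.
σ = EαΔT = 203×10³ × 12.9×10⁻⁶ × 104 = 272.3 MPa (tensile; the rod is trying to contract).

σ ≈ 272 MPa (tensile)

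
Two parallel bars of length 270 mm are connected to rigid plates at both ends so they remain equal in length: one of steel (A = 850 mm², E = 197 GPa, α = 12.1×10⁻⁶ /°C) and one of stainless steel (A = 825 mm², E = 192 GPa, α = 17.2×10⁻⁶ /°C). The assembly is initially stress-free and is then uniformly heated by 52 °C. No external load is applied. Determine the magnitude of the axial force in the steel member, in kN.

P ≈ 21.6 kN (tensile in the steel)

Equilibrium of a rigid end plate with no external load gives equal and opposite internal forces ±P in the two members. Since α_{stainless steel} > α_{steel}, heating drives the stainless steel into compression and the steel into tension.
Equating the net (thermal + elastic) strains gives |α₁ − α₂|·ΔT = P·[1/(A₁E₁) + 1/(A₂E₂)].
|α₁ − α₂|·ΔT = 5.1×10⁻⁶ × 52 = 0.0002652.
1/(A₁E₁) + 1/(A₂E₂) = 1/(850×197×10³) + 1/(825×192×10³) = 1.229×10⁻⁸ N⁻¹.
P = 0.0002652 / 1.229×10⁻⁸ = 21590 N = 21.59 kN.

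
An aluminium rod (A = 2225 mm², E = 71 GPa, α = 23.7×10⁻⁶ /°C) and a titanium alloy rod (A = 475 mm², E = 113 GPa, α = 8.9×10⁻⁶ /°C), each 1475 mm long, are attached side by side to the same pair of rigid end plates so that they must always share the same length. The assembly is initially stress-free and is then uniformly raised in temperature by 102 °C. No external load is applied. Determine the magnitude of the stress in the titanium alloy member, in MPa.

Both members must finish at the same length. With the larger α, the aluminium tends to over-expand; the plates restrain it, putting the aluminium in compression and the titanium alloy in tension. With no external load the two internal forces are equal and opposite, magnitude P.
Compatibility of the two members (thermal + elastic change equal): (α₁ − α₂)ΔT = P·[1/(A₁E₁) + 1/(A₂E₂)].
|α₁ − α₂|·ΔT = 14.8×10⁻⁶ × 102 = 0.00151.
1/(A₁E₁) + 1/(A₂E₂) = 1/(2225×71×10³) + 1/(475×113×10³) = 2.496×10⁻⁸ N⁻¹.
P = 0.00151 / 2.496×10⁻⁸ = 60480 N = 60.48 kN.
σ_{titanium alloy} = P/A₂ = 60480/475 = 127.3 MPa, tensile.

σ ≈ 127 MPa (tensile)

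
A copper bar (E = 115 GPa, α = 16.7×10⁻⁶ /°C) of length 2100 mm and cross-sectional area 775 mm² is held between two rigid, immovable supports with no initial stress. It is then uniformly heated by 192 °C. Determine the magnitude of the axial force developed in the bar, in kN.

The ends cannot move, so σ = EαΔT = 115×10³ × 16.7×10⁻⁶ × 192 = 368.7 MPa.
P = AEαΔT = 775 × 115×10³ × 16.7×10⁻⁶ × 192 = 285.8 kN (compressive).

P ≈ 286 kN (compressive)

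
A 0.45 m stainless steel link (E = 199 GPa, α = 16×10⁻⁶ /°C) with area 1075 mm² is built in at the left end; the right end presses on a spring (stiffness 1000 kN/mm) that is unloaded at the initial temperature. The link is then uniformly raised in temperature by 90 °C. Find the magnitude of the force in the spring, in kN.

P ≈ 209 kN

The unrestrained thermal change is αΔT L = 16×10⁻⁶ × 90 × 450 = 0.648 mm.
With a force P in the spring, the elastic change of the link is PL/(AE) and that of the spring is P/k; compatibility requires their sum to equal δ_free.
P [ L/(AE) + 1/k ] = δ_free → P [ 450/(1075×199×10³) + 1/(1000×10³) ] = 0.648.
P = 0.648 / 3.104×10⁻⁶ = 208800 N.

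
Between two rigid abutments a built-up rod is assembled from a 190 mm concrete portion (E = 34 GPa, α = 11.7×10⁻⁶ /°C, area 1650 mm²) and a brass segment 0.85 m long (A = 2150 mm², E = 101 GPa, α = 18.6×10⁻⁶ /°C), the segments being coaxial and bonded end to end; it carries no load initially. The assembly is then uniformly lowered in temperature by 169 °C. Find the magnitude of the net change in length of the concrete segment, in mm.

|ΔL| ≈ 1.04 mm

If the supports were absent, the total length change would be Σ αᵢΔT Lᵢ = 11.7×10⁻⁶×169×190 + 18.6×10⁻⁶×169×850 = 3.048 mm.
The walls prevent any net length change, so an axial force P (same in every segment) develops. Compatibility: P · Σ Lᵢ/(AᵢEᵢ) = δ_free.
Σ Lᵢ/(AᵢEᵢ) = 190/(1650×34×10³) + 850/(2150×101×10³) = 7.301×10⁻⁶ mm/N.
Hence P = δ_free / Σ(L/AE) = 3.048/7.301×10⁻⁶ = 417.4 kN (tensile).
For the concrete segment, free thermal change = 11.7×10⁻⁶×169×190 = 0.3757 mm and elastic change from P = 417400×190/(1650×34×10³) = 1.414 mm; these oppose, so the net change is 1.04 mm (segment lengthens).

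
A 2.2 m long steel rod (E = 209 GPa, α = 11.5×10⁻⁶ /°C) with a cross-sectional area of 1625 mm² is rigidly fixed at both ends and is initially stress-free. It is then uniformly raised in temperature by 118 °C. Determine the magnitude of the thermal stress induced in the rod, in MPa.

Because both ends are immovable the net strain is zero, and the suppressed thermal strain is αΔT = 11.5×10⁻⁶ × 118 = 1357×10⁻⁶.
The stress required to suppress this strain is σ = Eε = 209×10³ × 1357×10⁻⁶ = 283.6 MPa, compressive since the rod is trying to expand.

σ ≈ 284 MPa (compressive)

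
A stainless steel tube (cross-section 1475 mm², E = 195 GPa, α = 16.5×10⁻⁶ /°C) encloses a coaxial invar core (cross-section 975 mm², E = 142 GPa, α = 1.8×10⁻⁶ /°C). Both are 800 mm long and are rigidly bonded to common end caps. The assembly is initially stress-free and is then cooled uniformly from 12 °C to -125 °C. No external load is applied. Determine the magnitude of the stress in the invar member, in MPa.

The stainless steel has the larger α, so on cooling it would change length more than the invar if both were free. The rigid plates force a common final length, so the stainless steel is put into tension and the invar into compression, with equal and opposite forces P (no external load).
Setting the final lengths equal and cancelling L: (α₁ − α₂)ΔT = P/(A₁E₁) + P/(A₂E₂).
|α₁ − α₂|·ΔT = 14.7×10⁻⁶ × 137 = 0.002014.
1/(A₁E₁) + 1/(A₂E₂) = 1/(1475×195×10³) + 1/(975×142×10³) = 1.07×10⁻⁸ N⁻¹.
P = 0.002014 / 1.07×10⁻⁸ = 188200 N = 188.2 kN.
σ_{invar} = P/A₂ = 188200/975 = 193 MPa, compressive.

σ ≈ 193 MPa (compressive)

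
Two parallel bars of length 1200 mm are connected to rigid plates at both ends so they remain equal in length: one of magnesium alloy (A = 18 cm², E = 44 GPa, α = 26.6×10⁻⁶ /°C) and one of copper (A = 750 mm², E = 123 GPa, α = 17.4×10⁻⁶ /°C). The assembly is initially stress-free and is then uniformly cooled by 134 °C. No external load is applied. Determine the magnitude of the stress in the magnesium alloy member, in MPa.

Both members must finish at the same length. With the larger α, the magnesium alloy tends to over-contract; the plates restrain it, putting the magnesium alloy in tension and the copper in compression. With no external load the two internal forces are equal and opposite, magnitude P.
Equating the net (thermal + elastic) strains gives |α₁ − α₂|·ΔT = P·[1/(A₁E₁) + 1/(A₂E₂)].
|α₁ − α₂|·ΔT = 9.2×10⁻⁶ × 134 = 0.001233.
1/(A₁E₁) + 1/(A₂E₂) = 1/(1800×44×10³) + 1/(750×123×10³) = 2.347×10⁻⁸ N⁻¹.
P = 0.001233 / 2.347×10⁻⁸ = 52530 N = 52.53 kN.
σ_{magnesium alloy} = P/A₁ = 52530/1800 = 29.19 MPa, tensile.

σ ≈ 29.2 MPa (tensile)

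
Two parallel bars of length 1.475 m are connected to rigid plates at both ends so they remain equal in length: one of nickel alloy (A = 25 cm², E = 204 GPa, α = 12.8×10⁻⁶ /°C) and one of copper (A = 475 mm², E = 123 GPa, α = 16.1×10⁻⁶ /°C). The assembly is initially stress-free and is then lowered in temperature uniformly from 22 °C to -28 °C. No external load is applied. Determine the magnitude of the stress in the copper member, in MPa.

σ ≈ 18.2 MPa (tensile)

Equilibrium of a rigid end plate with no external load gives equal and opposite internal forces ±P in the two members. Since α_{copper} > α_{nickel alloy}, cooling drives the copper into tension and the nickel alloy into compression.
Setting the final lengths equal and cancelling L: (α₁ − α₂)ΔT = P/(A₁E₁) + P/(A₂E₂).
|α₁ − α₂|·ΔT = 3.3×10⁻⁶ × 50 = 0.000165.
1/(A₁E₁) + 1/(A₂E₂) = 1/(2500×204×10³) + 1/(475×123×10³) = 1.908×10⁻⁸ N⁻¹.
P = 0.000165 / 1.908×10⁻⁸ = 8649 N = 8.649 kN.
σ_{copper} = P/A₂ = 8649/475 = 18.21 MPa, tensile.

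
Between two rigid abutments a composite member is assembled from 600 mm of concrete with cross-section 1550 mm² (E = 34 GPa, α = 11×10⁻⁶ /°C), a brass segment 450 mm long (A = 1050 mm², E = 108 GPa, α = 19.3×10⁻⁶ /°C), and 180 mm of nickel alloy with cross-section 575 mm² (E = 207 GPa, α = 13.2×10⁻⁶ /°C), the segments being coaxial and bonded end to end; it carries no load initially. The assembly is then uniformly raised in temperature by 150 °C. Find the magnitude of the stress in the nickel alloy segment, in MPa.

σ ≈ 273 MPa (compressive)

If the supports were absent, the total length change would be Σ αᵢΔT Lᵢ = 11×10⁻⁶×150×600 + 19.3×10⁻⁶×150×450 + 13.2×10⁻⁶×150×180 = 2.649 mm.
The walls prevent any net length change, so an axial force P (same in every segment) develops. Compatibility: P · Σ Lᵢ/(AᵢEᵢ) = δ_free.
The series flexibility is Σ Lᵢ/(AᵢEᵢ) = 600/(1550×34×10³) + 450/(1050×108×10³) + 180/(575×207×10³) = 1.687×10⁻⁵ mm/N.
So P = 2.649 / 1.687×10⁻⁵ = 157.1 kN, compressive.
σ_{nickel alloy} = P / A = 157100 / 575 = 273.2 MPa.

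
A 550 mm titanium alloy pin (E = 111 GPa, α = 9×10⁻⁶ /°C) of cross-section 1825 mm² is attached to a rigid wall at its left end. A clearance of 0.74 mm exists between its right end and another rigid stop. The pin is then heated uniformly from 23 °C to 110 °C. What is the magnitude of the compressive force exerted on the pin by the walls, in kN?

Unrestrained expansion: δ_free = αΔT L = 9×10⁻⁶ × 87 × 550 = 0.4307 mm.
This is smaller than the 0.74 mm clearance, so the pin expands freely without reaching the stop — the stress is zero.

P ≈ 0 kN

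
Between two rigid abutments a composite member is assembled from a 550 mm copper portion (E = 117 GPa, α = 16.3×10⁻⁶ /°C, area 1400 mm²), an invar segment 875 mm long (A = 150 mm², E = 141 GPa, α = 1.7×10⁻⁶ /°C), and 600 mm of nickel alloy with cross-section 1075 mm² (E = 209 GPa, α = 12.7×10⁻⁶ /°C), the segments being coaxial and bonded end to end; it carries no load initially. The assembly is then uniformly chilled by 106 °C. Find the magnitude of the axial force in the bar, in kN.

P ≈ 40.4 kN (tensile)

With the walls removed the bar would change length by δ_free = Σ αᵢΔT Lᵢ = 16.3×10⁻⁶×106×550 + 1.7×10⁻⁶×106×875 + 12.7×10⁻⁶×106×600 = 1.916 mm.
The rigid supports impose zero overall length change; the single axial force P common to all segments must satisfy P Σ Lᵢ/(AᵢEᵢ) = δ_free.
Σ Lᵢ/(AᵢEᵢ) = 550/(1400×117×10³) + 875/(150×141×10³) + 600/(1075×209×10³) = 4.74×10⁻⁵ mm/N.
So P = 1.916 / 4.74×10⁻⁵ = 40.42 kN, tensile.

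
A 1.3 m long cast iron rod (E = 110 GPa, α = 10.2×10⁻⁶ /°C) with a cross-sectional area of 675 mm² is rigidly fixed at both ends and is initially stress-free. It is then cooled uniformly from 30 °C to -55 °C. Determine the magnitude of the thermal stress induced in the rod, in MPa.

σ ≈ 95.4 MPa (tensile)

With length fixed, the mechanical strain must cancel the thermal strain αΔT = 10.2×10⁻⁶ × 85 = 867×10⁻⁶.
σ = EαΔT = 110×10³ × 10.2×10⁻⁶ × 85 = 95.37 MPa (tensile; the rod is trying to contract).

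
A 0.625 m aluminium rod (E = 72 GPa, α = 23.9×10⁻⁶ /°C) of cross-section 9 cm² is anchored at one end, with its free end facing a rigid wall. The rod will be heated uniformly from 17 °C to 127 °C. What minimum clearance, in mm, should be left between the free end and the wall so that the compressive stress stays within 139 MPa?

Free expansion if unrestrained: δ_free = αΔT L = 23.9×10⁻⁶ × 110 × 625 = 1.643 mm.
At the allowable stress the elastic shortening the wall may impose is σL/E = 139 × 625 / (72×10³) = 1.207 mm.
So the gap has to take up the difference, g_min = δ_free − σL/E = 1.643 − 1.207 = 0.4365 mm.

g ≈ 0.437 mm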